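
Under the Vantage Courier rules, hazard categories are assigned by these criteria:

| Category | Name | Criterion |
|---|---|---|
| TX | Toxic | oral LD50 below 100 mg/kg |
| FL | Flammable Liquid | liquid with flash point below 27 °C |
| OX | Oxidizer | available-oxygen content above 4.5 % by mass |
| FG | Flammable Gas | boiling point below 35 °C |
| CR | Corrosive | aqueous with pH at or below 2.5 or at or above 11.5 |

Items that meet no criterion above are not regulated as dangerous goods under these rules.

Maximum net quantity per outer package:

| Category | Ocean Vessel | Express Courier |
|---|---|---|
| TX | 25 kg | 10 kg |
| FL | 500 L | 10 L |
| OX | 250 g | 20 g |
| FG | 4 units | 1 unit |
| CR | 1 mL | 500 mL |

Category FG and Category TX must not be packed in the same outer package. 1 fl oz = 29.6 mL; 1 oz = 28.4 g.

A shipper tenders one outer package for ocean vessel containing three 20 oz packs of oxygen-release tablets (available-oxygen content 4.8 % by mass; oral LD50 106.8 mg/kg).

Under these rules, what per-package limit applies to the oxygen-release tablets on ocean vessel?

With available-oxygen content 4.8 % by mass (> 4.5 % by mass), the oxygen-release tablets fall in Category OX.
The ocean vessel limit for Category OX is 250 g.

250 g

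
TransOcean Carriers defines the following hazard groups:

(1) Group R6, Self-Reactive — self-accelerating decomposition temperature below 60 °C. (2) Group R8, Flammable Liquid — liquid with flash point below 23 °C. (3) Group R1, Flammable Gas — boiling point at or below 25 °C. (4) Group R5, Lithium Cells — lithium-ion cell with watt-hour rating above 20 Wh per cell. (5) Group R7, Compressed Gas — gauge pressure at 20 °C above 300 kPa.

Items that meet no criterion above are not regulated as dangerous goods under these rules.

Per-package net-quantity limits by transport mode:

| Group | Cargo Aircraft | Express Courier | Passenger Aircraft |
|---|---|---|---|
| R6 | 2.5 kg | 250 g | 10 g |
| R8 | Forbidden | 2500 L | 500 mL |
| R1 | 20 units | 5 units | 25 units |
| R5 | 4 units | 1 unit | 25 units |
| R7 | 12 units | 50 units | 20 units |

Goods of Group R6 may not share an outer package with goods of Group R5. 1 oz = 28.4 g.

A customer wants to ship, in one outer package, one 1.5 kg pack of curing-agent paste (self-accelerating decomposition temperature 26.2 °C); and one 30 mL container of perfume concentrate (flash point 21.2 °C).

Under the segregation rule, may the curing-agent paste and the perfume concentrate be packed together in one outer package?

Self-accelerating decomposition temperature 26.2 °C meets the Group R6 criterion (Self-Reactive), so the curing-agent paste is Group R6.
Flash point 21.2 °C meets the Group R8 criterion (Flammable Liquid), so the perfume concentrate is Group R8.
No segregation rule bars Group R6 with Group R8.

Yes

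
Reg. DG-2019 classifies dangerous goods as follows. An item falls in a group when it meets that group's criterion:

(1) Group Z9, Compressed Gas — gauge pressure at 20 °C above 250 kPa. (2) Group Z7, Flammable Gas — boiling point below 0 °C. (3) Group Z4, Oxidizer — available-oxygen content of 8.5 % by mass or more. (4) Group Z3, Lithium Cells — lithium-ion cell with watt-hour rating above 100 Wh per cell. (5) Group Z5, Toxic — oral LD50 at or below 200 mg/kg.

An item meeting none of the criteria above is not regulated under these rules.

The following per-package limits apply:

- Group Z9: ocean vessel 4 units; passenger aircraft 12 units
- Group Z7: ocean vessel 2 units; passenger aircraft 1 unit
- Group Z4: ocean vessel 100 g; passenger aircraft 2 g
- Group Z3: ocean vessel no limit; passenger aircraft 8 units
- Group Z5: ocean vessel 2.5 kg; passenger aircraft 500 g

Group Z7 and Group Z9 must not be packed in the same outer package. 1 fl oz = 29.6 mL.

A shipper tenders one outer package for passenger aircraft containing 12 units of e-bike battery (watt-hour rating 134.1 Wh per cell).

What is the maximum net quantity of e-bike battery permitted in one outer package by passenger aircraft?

8 units

The e-bike battery has watt-hour rating 134.1 Wh per cell, which is > 100 Wh per cell, so it is Group Z3 (Lithium Cells).
The passenger aircraft limit for Group Z3 is 8 units.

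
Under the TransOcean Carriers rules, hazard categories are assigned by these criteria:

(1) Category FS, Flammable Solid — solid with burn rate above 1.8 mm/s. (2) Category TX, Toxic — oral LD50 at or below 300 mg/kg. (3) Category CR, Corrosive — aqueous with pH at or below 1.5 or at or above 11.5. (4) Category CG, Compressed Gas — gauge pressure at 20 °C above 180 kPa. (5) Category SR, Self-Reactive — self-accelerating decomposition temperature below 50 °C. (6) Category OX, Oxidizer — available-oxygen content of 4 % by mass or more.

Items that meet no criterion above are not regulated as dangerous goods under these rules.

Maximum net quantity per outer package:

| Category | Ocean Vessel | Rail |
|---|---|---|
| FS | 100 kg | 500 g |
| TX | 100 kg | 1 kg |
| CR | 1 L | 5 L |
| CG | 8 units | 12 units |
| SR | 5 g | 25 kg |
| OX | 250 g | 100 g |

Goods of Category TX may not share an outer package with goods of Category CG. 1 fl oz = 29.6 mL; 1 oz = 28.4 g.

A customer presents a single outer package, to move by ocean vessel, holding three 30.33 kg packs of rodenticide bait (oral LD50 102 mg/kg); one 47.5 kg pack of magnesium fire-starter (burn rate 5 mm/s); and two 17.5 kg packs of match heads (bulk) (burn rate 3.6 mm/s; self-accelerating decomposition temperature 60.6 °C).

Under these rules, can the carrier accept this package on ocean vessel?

Oral LD50 102 mg/kg meets the Category TX criterion (Toxic), so the rodenticide bait is Category TX.
With burn rate 5 mm/s (> 1.8 mm/s), the magnesium fire-starter falls in Category FS.
Burn rate 3.6 mm/s meets the Category FS criterion (Flammable Solid), so the match heads (bulk) are Category FS.
Category TX quantity: three 30.33 kg packs = 90.99 kg.
90.99 kg is within the ocean vessel limit of 100 kg for Category TX.
Category FS net quantity: 47.5 kg + (two 17.5 kg packs = 35 kg) = 82.5 kg.
That is within the Category FS ocean vessel limit of 100 kg.
The segregation rule (Category TX with Category CG) does not apply to Category TX with Category FS.
Every hazard category is within its ocean vessel limit and no segregation rule is violated.

Yes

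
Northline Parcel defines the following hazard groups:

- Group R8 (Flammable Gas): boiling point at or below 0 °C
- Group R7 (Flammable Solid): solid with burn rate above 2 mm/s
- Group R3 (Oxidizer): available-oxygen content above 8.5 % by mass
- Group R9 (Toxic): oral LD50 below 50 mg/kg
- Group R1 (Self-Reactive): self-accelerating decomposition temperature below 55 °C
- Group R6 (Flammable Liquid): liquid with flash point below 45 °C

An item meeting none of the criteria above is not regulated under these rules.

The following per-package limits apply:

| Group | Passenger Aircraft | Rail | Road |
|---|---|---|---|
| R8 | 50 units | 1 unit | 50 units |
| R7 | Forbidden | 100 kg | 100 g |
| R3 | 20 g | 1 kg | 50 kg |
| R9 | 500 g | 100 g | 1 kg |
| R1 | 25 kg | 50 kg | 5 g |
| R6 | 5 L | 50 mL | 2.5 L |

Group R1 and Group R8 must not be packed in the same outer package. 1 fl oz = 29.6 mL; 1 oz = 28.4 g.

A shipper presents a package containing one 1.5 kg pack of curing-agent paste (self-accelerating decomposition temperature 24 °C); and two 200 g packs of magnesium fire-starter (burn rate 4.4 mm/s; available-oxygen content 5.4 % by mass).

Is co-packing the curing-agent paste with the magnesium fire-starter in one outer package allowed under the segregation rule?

The curing-agent paste has self-accelerating decomposition temperature 24 °C, which is < 55 °C, so it is Group R1 (Self-Reactive).
Burn rate 4.4 mm/s meets the Group R7 criterion (Flammable Solid), so the magnesium fire-starter is Group R7.
No segregation rule bars Group R1 with Group R7.

Yes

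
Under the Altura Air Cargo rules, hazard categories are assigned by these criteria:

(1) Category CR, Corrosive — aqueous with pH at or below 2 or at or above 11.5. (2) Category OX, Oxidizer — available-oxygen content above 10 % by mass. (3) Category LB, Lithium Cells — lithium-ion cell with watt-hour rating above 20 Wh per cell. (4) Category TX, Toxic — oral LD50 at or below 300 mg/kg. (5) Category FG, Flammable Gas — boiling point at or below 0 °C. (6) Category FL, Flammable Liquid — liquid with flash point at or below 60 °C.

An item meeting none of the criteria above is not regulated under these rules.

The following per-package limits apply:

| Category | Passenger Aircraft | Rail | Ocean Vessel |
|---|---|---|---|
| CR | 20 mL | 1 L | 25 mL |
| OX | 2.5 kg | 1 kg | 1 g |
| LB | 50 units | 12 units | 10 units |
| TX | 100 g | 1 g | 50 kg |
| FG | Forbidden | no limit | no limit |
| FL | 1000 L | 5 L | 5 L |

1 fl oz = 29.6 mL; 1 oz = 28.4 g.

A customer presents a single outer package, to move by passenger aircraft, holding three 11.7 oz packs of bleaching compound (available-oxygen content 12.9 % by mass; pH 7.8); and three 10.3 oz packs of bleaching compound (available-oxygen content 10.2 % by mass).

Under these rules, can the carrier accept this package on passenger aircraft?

Yes

Available-oxygen content 12.9 % by mass meets the Category OX criterion (Oxidizer), so the bleaching compound is Category OX.
Available-oxygen content 10.2 % by mass meets the Category OX criterion (Oxidizer), so the bleaching compound is Category OX.
Category OX net quantity: (three 11.7 oz packs = 996.84 g) + (three 10.3 oz packs = 877.56 g) = 1874.4 g.
1874.4 g is within the passenger aircraft limit of 2.5 kg for Category OX.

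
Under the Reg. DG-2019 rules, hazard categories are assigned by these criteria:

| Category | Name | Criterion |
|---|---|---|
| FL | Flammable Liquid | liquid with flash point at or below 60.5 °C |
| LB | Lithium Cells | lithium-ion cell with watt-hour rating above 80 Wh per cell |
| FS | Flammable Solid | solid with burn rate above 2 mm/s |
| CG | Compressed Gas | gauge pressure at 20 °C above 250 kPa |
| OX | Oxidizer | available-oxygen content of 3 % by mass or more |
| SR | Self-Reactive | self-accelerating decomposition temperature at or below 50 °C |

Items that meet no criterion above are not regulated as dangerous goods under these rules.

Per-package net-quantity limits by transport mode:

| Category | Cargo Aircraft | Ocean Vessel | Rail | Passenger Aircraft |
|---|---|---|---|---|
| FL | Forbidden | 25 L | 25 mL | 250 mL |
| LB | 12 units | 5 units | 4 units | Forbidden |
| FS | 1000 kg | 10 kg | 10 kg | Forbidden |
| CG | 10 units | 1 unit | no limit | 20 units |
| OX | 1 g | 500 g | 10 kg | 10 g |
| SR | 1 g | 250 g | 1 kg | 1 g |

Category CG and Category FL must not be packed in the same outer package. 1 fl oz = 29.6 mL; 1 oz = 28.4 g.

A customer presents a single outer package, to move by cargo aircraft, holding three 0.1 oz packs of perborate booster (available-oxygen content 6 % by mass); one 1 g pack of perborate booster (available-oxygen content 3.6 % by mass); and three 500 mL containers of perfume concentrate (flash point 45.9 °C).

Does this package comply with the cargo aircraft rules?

No

The perborate booster has available-oxygen content 6 % by mass, which is ≥ 3 % by mass, so it is Category OX (Oxidizer).
Perborate booster: available-oxygen content 3.6 % by mass ≥ 3 % by mass → Category OX (Oxidizer).
The perfume concentrate has flash point 45.9 °C, which is ≤ 60.5 °C, so it is Category FL (Flammable Liquid).
Category OX net quantity: (three 0.1 oz packs = 8.52 g) + 1 g = 9.52 g.
That exceeds the Category OX cargo aircraft limit of 1 g.
Category FL quantity: three 500 mL containers = 1.5 L.
By cargo aircraft, Category FL is Forbidden regardless of quantity.
The segregation rule (Category CG with Category FL) does not apply to Category OX with Category FL.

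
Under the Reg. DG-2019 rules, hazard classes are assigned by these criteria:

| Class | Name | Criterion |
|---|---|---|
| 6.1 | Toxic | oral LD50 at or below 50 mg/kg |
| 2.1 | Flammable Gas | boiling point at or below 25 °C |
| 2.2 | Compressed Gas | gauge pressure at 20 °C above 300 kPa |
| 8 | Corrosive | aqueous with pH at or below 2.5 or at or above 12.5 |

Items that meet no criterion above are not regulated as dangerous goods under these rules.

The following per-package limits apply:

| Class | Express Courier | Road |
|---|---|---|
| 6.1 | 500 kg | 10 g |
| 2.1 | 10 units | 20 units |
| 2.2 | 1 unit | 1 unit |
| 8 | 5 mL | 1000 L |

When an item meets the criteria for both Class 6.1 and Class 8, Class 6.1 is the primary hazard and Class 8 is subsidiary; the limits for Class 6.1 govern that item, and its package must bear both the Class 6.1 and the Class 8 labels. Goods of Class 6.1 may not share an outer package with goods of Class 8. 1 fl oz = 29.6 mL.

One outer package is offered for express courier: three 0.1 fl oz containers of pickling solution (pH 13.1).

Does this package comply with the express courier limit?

Pickling solution: pH 13.1 ≥ 12.5 → Class 8 (Corrosive).
Class 8 quantity: three 0.1 fl oz containers = 8.88 mL.
That exceeds the Class 8 express courier limit of 5 mL.

No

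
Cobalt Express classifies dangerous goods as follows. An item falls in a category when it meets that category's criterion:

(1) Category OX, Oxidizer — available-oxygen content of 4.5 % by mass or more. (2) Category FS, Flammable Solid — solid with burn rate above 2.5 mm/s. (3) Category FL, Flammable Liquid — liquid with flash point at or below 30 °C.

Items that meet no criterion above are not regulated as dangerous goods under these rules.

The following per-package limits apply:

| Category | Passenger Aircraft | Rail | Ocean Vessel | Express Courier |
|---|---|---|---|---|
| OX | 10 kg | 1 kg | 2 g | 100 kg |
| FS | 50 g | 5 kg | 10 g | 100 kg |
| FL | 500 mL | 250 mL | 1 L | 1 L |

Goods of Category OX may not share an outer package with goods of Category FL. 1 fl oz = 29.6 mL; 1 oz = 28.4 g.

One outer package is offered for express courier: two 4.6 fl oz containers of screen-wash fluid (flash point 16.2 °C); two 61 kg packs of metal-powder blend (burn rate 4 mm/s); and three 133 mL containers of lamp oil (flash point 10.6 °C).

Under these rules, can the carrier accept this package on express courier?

No

Flash point 16.2 °C meets the Category FL criterion (Flammable Liquid), so the screen-wash fluid is Category FL.
The metal-powder blend has burn rate 4 mm/s, which is > 2.5 mm/s, so it is Category FS (Flammable Solid).
Flash point 10.6 °C meets the Category FL criterion (Flammable Liquid), so the lamp oil is Category FL.
Category FS quantity: two 61 kg packs = 122 kg.
That exceeds the Category FS express courier limit of 100 kg.
Category FL net quantity: (two 4.6 fl oz containers = 272.32 mL) + (three 133 mL containers = 399 mL) = 671.32 mL.
671.32 mL ≤ 1 L (express courier limit, Category FL) — within limit.
The segregation rule (Category OX with Category FL) does not apply to Category FS with Category FL.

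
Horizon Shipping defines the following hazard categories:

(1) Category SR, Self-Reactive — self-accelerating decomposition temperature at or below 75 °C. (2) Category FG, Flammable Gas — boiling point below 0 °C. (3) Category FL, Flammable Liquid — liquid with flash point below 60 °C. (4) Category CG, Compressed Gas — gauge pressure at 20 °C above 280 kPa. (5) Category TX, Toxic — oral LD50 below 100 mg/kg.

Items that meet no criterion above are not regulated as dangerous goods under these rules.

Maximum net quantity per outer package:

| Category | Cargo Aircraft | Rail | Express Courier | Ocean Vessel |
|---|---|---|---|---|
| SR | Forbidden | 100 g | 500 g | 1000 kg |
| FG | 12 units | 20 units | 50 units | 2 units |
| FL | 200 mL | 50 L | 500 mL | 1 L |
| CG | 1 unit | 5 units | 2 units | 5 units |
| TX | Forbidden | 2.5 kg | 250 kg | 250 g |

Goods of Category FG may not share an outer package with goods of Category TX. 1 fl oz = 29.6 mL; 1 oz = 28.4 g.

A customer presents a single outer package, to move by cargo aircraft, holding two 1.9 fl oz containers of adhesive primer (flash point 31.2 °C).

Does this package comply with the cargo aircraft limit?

Yes

Adhesive primer: flash point 31.2 °C < 60 °C → Category FL (Flammable Liquid).
Category FL quantity: two 1.9 fl oz containers = 112.48 mL.
That is within the Category FL cargo aircraft limit of 200 mL.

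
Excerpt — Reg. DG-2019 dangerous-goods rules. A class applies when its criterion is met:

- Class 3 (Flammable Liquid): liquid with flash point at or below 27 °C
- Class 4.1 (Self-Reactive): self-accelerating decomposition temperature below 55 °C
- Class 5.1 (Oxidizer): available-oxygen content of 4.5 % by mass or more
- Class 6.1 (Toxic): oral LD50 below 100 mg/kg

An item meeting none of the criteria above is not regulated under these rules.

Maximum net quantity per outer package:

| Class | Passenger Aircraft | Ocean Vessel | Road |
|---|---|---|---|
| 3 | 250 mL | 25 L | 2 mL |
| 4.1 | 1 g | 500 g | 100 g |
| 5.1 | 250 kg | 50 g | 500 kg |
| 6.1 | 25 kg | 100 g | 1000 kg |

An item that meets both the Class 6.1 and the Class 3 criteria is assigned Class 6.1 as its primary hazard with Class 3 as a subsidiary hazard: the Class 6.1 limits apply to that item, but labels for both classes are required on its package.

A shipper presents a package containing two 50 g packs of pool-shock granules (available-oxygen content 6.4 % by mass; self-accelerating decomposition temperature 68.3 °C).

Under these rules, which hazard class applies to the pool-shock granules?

With available-oxygen content 6.4 % by mass (≥ 4.5 % by mass), the pool-shock granules fall in Class 5.1.

Class 5.1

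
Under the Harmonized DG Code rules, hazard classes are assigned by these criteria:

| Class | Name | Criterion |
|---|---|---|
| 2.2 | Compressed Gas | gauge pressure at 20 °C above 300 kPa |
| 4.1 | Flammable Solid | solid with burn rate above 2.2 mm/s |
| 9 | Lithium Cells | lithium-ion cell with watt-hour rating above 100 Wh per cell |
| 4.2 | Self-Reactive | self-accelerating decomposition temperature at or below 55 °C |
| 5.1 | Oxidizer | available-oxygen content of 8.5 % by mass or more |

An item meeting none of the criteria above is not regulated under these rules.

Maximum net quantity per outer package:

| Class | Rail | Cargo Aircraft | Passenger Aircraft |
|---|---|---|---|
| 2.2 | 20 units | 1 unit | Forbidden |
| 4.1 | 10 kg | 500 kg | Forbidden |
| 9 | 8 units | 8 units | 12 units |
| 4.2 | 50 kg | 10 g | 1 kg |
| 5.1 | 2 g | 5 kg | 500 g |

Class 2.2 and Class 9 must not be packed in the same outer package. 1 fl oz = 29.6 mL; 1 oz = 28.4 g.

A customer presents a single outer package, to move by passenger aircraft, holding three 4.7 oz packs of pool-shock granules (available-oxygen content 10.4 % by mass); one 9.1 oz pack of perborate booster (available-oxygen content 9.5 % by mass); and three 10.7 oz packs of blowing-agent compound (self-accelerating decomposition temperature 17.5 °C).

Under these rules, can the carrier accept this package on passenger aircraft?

Pool-shock granules: available-oxygen content 10.4 % by mass ≥ 8.5 % by mass → Class 5.1 (Oxidizer).
Perborate booster: available-oxygen content 9.5 % by mass ≥ 8.5 % by mass → Class 5.1 (Oxidizer).
With self-accelerating decomposition temperature 17.5 °C (≤ 55 °C), the blowing-agent compound falls in Class 4.2.
Total Class 5.1: (three 4.7 oz packs = 400.44 g) + (one 9.1 oz pack = 258.44 g) = 658.88 g.
That exceeds the Class 5.1 passenger aircraft limit of 500 g.
Class 4.2 quantity: three 10.7 oz packs = 911.64 g.
911.64 g ≤ 1 kg (passenger aircraft limit, Class 4.2) — within limit.
The segregation rule (Class 2.2 with Class 9) does not apply to Class 5.1 with Class 4.2.

No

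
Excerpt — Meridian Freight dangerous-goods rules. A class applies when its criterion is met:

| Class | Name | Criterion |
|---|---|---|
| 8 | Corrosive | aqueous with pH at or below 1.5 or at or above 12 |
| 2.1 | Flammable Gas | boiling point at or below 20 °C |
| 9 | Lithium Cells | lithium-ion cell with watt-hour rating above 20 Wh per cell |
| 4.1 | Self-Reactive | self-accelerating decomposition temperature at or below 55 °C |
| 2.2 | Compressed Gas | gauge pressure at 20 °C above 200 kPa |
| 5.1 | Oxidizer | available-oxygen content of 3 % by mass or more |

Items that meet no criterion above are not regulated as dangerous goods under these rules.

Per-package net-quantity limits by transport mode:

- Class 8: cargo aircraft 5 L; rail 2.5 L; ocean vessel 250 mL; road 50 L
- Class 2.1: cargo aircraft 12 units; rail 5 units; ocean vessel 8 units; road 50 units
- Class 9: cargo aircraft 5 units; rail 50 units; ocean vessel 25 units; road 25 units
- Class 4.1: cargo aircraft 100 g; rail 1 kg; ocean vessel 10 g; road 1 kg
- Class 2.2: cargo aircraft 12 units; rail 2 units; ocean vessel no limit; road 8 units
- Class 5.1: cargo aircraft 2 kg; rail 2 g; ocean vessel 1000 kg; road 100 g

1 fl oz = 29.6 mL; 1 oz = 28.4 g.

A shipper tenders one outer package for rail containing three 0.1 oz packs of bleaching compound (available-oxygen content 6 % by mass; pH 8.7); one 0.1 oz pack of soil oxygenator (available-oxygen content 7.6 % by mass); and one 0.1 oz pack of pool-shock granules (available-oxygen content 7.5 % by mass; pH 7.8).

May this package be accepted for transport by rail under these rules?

No

Available-oxygen content 6 % by mass meets the Class 5.1 criterion (Oxidizer), so the bleaching compound is Class 5.1.
The soil oxygenator has available-oxygen content 7.6 % by mass, which is ≥ 3 % by mass, so it is Class 5.1 (Oxidizer).
The pool-shock granules have available-oxygen content 7.5 % by mass, which is ≥ 3 % by mass, so they are Class 5.1 (Oxidizer).
Total Class 5.1: (three 0.1 oz packs = 8.52 g) + (one 0.1 oz pack = 2.84 g) + (one 0.1 oz pack = 2.84 g) = 14.2 g.
14.2 g > 2 g (rail limit, Class 5.1) — over the limit.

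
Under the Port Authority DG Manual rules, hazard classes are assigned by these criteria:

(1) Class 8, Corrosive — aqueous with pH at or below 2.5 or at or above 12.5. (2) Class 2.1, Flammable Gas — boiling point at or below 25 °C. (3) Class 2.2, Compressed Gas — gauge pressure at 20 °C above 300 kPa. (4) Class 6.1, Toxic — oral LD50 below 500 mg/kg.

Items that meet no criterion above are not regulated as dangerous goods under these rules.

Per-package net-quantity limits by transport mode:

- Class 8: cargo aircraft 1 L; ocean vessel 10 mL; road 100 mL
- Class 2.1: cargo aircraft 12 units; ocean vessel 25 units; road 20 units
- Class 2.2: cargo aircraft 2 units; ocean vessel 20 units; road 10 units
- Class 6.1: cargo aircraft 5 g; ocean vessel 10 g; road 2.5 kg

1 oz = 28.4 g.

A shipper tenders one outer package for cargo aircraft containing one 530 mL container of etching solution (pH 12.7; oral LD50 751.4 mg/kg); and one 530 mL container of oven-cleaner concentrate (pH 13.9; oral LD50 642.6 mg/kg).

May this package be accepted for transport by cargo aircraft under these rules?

Etching solution: pH 12.7 ≥ 12.5 → Class 8 (Corrosive).
The oven-cleaner concentrate has pH 13.9, which is ≥ 12.5, so it is Class 8 (Corrosive).
Total Class 8: 530 mL + 530 mL = 1.06 L.
1.06 L exceeds the cargo aircraft limit of 1 L for Class 8.

No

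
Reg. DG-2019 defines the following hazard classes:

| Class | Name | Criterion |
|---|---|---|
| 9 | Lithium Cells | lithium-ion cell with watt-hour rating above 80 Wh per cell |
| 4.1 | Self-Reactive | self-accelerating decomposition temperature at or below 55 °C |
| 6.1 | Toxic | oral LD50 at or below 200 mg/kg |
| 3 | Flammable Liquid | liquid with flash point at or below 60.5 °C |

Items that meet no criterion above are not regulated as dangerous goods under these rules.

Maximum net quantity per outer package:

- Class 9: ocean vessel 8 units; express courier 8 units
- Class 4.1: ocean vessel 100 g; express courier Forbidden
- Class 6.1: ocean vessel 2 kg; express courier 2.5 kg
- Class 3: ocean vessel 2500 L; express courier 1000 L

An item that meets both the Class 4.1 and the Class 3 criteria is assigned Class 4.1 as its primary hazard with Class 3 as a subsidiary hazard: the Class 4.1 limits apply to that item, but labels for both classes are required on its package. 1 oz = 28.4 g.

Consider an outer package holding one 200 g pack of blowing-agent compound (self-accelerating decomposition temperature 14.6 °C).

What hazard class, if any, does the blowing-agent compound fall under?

Blowing-agent compound: self-accelerating decomposition temperature 14.6 °C ≤ 55 °C → Class 4.1 (Self-Reactive).

Class 4.1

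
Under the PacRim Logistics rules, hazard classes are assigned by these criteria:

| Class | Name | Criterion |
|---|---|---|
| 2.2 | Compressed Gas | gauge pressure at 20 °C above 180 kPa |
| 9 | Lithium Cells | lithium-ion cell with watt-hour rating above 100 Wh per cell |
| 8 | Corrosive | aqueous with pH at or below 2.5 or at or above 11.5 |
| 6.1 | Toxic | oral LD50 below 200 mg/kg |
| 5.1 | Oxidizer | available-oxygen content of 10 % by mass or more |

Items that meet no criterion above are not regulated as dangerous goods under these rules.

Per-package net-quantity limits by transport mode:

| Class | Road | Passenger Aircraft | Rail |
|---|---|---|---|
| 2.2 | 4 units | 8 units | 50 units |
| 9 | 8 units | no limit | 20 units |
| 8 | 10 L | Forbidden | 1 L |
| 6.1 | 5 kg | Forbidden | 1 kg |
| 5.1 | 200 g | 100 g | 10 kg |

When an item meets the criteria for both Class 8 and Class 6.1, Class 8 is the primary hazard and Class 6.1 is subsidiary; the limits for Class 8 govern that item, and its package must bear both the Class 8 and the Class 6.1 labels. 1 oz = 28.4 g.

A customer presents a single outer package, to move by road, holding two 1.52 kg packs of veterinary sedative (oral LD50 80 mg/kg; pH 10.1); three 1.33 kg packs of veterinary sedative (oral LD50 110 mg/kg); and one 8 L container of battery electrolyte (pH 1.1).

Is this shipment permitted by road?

The veterinary sedative has oral LD50 80 mg/kg, which is < 200 mg/kg, so it is Class 6.1 (Toxic).
Oral LD50 110 mg/kg meets the Class 6.1 criterion (Toxic), so the veterinary sedative is Class 6.1.
Battery electrolyte: pH 1.1 ≤ 2.5 → Class 8 (Corrosive).
Class 8 quantity: 8 L.
That is within the Class 8 road limit of 10 L.
Class 6.1 net quantity: (two 1.52 kg packs = 3.04 kg) + (three 1.33 kg packs = 3.99 kg) = 7.03 kg.
7.03 kg exceeds the road limit of 5 kg for Class 6.1.

No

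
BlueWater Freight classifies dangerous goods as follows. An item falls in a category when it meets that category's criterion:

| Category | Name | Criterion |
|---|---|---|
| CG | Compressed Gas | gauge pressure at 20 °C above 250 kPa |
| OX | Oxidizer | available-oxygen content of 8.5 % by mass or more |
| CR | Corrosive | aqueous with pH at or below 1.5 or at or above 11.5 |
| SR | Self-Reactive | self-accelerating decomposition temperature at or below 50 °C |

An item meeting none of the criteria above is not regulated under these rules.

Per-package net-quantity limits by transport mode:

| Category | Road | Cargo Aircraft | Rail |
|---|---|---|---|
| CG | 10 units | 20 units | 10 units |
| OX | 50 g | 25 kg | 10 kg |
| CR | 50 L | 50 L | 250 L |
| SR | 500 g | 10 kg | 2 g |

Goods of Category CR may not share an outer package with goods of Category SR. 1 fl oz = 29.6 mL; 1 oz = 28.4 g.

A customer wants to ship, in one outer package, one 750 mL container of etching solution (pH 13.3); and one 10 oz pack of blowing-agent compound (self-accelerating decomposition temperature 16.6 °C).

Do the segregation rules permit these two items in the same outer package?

No

The etching solution has pH 13.3, which is ≥ 11.5, so it is Category CR (Corrosive).
With self-accelerating decomposition temperature 16.6 °C (≤ 50 °C), the blowing-agent compound falls in Category SR.
Category CR and Category SR may not share an outer package.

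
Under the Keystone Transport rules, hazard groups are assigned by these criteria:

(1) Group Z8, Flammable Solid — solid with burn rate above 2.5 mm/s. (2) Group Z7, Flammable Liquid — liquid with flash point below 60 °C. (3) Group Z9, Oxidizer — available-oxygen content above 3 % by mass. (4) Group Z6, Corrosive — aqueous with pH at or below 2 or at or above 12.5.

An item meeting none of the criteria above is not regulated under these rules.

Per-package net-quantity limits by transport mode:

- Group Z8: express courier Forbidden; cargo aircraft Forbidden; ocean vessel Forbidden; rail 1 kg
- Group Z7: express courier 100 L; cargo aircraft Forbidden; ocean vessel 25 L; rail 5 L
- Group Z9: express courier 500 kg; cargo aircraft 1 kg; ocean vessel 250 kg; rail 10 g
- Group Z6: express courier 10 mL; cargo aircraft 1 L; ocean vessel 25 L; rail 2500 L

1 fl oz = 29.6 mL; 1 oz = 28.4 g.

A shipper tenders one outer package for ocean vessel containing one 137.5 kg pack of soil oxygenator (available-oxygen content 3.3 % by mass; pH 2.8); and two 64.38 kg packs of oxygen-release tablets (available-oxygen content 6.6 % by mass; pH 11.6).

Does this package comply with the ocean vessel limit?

No

Soil oxygenator: available-oxygen content 3.3 % by mass > 3 % by mass → Group Z9 (Oxidizer).
With available-oxygen content 6.6 % by mass (> 3 % by mass), the oxygen-release tablets fall in Group Z9.
Group Z9 net quantity: 137.5 kg + (two 64.38 kg packs = 128.76 kg) = 266.26 kg.
266.26 kg > 250 kg (ocean vessel limit, Group Z9) — over the limit.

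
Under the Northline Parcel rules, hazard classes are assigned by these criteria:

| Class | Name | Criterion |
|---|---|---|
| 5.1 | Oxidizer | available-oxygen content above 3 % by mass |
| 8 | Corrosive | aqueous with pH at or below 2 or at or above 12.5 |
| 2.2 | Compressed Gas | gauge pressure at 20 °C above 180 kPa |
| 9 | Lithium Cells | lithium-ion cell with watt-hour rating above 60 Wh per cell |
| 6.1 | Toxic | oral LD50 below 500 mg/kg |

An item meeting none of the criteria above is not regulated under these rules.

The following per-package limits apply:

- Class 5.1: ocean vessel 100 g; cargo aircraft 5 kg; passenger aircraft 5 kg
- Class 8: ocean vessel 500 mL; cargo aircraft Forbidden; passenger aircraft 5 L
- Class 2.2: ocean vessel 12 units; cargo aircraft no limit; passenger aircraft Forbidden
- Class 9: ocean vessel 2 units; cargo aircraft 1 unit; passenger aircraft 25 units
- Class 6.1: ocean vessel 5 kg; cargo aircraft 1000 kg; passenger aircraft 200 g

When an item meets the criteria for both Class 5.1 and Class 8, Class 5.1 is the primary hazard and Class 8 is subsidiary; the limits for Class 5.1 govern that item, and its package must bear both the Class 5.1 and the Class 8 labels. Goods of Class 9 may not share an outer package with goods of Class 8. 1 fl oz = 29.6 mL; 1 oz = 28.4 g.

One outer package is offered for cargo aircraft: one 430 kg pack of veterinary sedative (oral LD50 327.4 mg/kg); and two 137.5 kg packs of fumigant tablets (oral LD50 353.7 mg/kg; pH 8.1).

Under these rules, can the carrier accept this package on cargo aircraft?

Yes

The veterinary sedative has oral LD50 327.4 mg/kg, which is < 500 mg/kg, so it is Class 6.1 (Toxic).
The fumigant tablets have oral LD50 353.7 mg/kg, which is < 500 mg/kg, so they are Class 6.1 (Toxic).
Class 6.1 net quantity: 430 kg + (two 137.5 kg packs = 275 kg) = 705 kg.
That is within the Class 6.1 cargo aircraft limit of 1000 kg.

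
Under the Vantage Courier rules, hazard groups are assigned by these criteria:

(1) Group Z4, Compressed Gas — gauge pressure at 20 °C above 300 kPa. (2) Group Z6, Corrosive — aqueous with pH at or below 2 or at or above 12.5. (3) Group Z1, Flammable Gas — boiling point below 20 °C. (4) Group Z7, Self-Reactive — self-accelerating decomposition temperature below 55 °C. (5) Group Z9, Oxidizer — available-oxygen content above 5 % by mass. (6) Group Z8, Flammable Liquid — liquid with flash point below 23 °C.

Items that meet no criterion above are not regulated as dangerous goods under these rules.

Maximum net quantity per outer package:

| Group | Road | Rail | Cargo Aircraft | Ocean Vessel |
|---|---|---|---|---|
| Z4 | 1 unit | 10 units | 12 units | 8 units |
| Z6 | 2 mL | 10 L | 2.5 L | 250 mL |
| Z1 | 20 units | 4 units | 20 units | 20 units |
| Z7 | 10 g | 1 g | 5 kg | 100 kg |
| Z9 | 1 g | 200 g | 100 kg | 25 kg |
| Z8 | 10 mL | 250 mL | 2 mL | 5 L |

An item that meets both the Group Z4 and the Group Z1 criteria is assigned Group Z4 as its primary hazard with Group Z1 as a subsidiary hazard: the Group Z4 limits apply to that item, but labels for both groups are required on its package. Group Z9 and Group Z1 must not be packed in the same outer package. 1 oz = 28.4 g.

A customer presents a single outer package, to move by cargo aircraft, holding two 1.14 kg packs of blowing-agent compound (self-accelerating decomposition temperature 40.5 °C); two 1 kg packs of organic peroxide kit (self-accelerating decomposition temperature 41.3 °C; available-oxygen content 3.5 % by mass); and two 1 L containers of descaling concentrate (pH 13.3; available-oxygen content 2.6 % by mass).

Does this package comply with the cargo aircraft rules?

Yes

With self-accelerating decomposition temperature 40.5 °C (< 55 °C), the blowing-agent compound falls in Group Z7.
With self-accelerating decomposition temperature 41.3 °C (< 55 °C), the organic peroxide kit falls in Group Z7.
With pH 13.3 (≥ 12.5), the descaling concentrate falls in Group Z6.
Group Z7 net quantity: (two 1.14 kg packs = 2.28 kg) + (two 1 kg packs = 2 kg) = 4.28 kg.
4.28 kg ≤ 5 kg (cargo aircraft limit, Group Z7) — within limit.
Group Z6 quantity: two 1 L containers = 2 L.
2 L ≤ 2.5 L (cargo aircraft limit, Group Z6) — within limit.
The segregation rule (Group Z9 with Group Z1) does not apply to Group Z7 with Group Z6.
Every hazard group is within its cargo aircraft limit and no segregation rule is violated.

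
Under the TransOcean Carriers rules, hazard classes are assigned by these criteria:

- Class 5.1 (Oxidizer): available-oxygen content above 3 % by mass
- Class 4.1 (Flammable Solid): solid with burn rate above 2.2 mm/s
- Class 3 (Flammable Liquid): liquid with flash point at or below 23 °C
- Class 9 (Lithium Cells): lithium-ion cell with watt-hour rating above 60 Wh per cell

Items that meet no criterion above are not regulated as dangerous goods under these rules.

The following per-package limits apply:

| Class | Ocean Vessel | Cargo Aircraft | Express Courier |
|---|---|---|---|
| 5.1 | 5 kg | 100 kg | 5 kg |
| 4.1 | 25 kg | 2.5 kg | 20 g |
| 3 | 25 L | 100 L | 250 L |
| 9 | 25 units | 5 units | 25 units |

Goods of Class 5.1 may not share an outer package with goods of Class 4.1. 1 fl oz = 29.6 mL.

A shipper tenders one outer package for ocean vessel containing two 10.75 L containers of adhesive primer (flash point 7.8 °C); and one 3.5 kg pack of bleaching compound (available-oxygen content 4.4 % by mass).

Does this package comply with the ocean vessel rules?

With flash point 7.8 °C (≤ 23 °C), the adhesive primer falls in Class 3.
Bleaching compound: available-oxygen content 4.4 % by mass > 3 % by mass → Class 5.1 (Oxidizer).
Class 5.1 quantity: 3.5 kg.
3.5 kg is within the ocean vessel limit of 5 kg for Class 5.1.
Class 3 quantity: two 10.75 L containers = 21.5 L.
21.5 L ≤ 25 L (ocean vessel limit, Class 3) — within limit.
The segregation rule (Class 5.1 with Class 4.1) does not apply to Class 5.1 with Class 3.
Every hazard class is within its ocean vessel limit and no segregation rule is violated.

Yes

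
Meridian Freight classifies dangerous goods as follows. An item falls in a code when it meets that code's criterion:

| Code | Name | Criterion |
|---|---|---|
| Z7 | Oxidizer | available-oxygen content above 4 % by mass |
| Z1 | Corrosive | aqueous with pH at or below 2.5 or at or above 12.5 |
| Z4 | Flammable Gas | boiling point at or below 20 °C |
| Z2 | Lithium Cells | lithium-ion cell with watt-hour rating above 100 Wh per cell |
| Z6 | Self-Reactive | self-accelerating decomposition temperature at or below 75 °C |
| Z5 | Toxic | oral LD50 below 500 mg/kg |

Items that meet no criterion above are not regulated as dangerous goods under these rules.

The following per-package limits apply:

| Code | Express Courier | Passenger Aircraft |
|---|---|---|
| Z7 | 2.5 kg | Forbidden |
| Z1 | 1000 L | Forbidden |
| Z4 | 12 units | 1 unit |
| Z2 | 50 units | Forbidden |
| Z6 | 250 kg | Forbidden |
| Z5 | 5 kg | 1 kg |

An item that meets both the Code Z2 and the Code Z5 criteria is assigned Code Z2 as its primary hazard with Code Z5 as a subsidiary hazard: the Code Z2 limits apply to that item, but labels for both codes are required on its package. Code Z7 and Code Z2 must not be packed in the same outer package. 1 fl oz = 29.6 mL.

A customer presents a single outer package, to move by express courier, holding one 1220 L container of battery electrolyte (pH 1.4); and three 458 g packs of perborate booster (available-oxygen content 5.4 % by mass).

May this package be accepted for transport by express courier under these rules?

No

The battery electrolyte has pH 1.4, which is ≤ 2.5, so it is Code Z1 (Corrosive).
Available-oxygen content 5.4 % by mass meets the Code Z7 criterion (Oxidizer), so the perborate booster is Code Z7.
Code Z1 quantity: 1220 L.
1220 L > 1000 L (express courier limit, Code Z1) — over the limit.
Code Z7 quantity: three 458 g packs = 1.374 kg.
That is within the Code Z7 express courier limit of 2.5 kg.
The segregation rule (Code Z7 with Code Z2) does not apply to Code Z1 with Code Z7.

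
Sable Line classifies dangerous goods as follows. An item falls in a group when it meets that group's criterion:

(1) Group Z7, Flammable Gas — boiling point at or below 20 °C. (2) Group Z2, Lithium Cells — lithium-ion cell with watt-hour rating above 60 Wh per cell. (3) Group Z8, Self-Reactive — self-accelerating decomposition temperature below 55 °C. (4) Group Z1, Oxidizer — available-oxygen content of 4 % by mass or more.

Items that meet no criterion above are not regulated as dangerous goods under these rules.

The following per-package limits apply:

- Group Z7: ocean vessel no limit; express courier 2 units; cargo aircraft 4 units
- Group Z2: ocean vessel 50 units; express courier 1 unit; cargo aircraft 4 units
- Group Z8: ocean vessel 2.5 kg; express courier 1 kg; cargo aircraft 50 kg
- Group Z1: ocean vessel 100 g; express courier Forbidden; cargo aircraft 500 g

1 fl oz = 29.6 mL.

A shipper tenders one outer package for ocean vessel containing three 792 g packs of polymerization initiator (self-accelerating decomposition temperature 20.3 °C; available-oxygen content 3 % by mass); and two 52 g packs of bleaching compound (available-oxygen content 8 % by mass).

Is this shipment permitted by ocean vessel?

With self-accelerating decomposition temperature 20.3 °C (< 55 °C), the polymerization initiator falls in Group Z8.
The bleaching compound has available-oxygen content 8 % by mass, which is ≥ 4 % by mass, so it is Group Z1 (Oxidizer).
Group Z8 quantity: three 792 g packs = 2.376 kg.
That is within the Group Z8 ocean vessel limit of 2.5 kg.
Group Z1 quantity: two 52 g packs = 104 g.
That exceeds the Group Z1 ocean vessel limit of 100 g.

No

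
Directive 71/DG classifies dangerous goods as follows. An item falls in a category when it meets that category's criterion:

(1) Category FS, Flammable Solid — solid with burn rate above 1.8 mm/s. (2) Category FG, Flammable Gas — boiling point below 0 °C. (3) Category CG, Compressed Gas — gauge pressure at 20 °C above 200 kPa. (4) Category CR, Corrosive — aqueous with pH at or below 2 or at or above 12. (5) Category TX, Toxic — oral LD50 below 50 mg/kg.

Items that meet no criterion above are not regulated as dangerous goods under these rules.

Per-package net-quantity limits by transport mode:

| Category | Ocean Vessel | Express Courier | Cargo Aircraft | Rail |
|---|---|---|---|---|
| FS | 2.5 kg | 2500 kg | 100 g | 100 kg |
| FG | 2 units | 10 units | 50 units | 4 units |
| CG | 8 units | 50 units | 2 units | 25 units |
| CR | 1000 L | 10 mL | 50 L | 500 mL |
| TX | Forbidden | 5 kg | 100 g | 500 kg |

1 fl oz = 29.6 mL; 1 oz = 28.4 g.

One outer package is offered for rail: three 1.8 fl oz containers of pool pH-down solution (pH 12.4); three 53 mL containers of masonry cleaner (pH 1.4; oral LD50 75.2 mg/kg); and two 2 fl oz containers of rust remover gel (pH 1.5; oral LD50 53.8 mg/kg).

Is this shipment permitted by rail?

Yes

Pool pH-down solution: pH 12.4 ≥ 12 → Category CR (Corrosive).
The masonry cleaner has pH 1.4, which is ≤ 2, so it is Category CR (Corrosive).
Rust remover gel: pH 1.5 ≤ 2 → Category CR (Corrosive).
Total Category CR: (three 1.8 fl oz containers = 159.84 mL) + (three 53 mL containers = 159 mL) + (two 2 fl oz containers = 118.4 mL) = 437.24 mL.
That is within the Category CR rail limit of 500 mL.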